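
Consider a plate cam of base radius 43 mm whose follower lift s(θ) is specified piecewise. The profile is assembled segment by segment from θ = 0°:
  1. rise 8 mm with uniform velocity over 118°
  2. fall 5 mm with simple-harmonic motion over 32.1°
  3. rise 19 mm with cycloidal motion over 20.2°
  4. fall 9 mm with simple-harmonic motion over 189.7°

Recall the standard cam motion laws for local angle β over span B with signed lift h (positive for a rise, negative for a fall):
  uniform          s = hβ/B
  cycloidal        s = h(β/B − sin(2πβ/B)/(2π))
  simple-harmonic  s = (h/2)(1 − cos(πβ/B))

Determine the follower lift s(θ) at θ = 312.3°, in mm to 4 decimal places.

seg 1 [0°–118°] uniform, h=8: full span → s += 8 → s = 8.0000
seg 2 [118°–150.1°] simple-harmonic, h=-5: full span → s += -5 → s = 3.0000
seg 3 [150.1°–170.3°] cycloidal, h=19: full span → s += 19 → s = 22.0000
seg 4 [170.3°–360°] simple-harmonic, h=-9: θ=312.3° here. β=142, B=189.7. -9/2·(1 − cos(π·0.7486)) = -7.6675 → s = 14.3325

14.3325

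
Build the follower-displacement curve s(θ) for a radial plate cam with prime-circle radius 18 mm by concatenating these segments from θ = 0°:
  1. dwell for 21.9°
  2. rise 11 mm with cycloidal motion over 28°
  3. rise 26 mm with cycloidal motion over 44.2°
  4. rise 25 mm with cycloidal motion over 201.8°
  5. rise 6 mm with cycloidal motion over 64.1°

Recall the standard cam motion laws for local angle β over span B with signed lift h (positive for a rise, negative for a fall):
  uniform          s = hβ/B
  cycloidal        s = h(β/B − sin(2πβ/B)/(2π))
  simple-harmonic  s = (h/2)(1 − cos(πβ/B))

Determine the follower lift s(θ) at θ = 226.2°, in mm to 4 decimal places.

seg 1 [0°–21.9°] dwell: s stays 0.0000
seg 2 [21.9°–49.9°] cycloidal, h=11: full span → s += 11 → s = 11.0000
seg 3 [49.9°–94.1°] cycloidal, h=26: full span → s += 26 → s = 37.0000
seg 4 [94.1°–295.9°] cycloidal, h=25: θ=226.2° here. β=132.1, B=201.8. 25·(0.6546 − sin(2π·0.6546)/(2π)) = 19.6506 → s = 56.6506

56.6506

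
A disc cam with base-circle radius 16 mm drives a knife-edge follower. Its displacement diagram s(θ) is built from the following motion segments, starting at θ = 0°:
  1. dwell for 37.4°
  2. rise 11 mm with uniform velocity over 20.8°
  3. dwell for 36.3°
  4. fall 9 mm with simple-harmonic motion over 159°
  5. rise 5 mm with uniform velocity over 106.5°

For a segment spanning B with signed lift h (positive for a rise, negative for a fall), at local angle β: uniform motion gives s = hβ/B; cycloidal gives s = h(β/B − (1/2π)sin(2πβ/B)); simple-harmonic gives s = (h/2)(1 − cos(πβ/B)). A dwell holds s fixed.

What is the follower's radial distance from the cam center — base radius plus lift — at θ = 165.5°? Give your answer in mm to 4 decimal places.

seg 1 [0°–37.4°] dwell: s stays 0.0000
seg 2 [37.4°–58.2°] uniform, h=11: full span → s += 11 → s = 11.0000
seg 3 [58.2°–94.5°] dwell: s stays 11.0000
seg 4 [94.5°–253.5°] simple-harmonic, h=-9: θ=165.5° here. β=71, B=159. -9/2·(1 − cos(π·0.4465)) = -3.7478 → s = 7.2522
radial distance = base radius + s = 16 + 7.2522 = 23.2522

23.2522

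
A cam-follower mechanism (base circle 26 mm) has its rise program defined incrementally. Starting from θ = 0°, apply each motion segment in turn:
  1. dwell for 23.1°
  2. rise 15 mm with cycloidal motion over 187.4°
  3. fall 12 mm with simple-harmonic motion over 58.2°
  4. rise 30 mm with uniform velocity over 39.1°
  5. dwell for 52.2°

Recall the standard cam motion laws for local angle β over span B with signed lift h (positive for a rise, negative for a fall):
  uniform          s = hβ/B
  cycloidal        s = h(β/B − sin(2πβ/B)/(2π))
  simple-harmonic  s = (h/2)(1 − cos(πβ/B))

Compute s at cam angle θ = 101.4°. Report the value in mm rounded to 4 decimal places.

seg 1 [0°–23.1°] dwell: s stays 0.0000
seg 2 [23.1°–210.5°] cycloidal, h=15: θ=101.4° here. β=78.3, B=187.4. 15·(0.4178 − sin(2π·0.4178)/(2π)) = 5.0887 → s = 5.0887

5.0887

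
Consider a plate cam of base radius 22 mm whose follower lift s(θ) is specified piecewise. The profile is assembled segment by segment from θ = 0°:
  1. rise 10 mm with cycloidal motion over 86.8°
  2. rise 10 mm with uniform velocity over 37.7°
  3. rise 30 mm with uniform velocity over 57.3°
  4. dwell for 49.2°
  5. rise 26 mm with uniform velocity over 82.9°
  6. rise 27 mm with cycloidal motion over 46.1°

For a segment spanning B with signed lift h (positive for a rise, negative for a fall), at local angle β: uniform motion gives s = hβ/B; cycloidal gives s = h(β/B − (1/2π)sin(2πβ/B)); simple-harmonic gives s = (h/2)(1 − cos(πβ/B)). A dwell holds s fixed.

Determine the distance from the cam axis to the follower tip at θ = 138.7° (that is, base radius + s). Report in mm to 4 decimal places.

seg 1 [0°–86.8°] cycloidal, h=10: full span → s += 10 → s = 10.0000
seg 2 [86.8°–124.5°] uniform, h=10: full span → s += 10 → s = 20.0000
seg 3 [124.5°–181.8°] uniform, h=30: θ=138.7° here. β=14.2, B=57.3. 30·14.2/57.3 = 7.4346 → s = 27.4346
radial distance = base radius + s = 22 + 27.4346 = 49.4346

49.4346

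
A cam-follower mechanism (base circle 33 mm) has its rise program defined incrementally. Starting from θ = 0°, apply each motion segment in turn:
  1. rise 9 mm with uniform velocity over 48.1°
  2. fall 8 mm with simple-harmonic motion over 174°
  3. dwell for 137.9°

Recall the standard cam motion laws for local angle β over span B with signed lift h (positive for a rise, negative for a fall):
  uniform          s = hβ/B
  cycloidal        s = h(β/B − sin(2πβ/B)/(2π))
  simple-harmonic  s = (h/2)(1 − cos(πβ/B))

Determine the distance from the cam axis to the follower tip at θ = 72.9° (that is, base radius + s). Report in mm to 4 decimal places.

seg 1 [0°–48.1°] uniform, h=9: full span → s += 9 → s = 9.0000
seg 2 [48.1°–222.1°] simple-harmonic, h=-8: θ=72.9° here. β=24.8, B=174. -8/2·(1 − cos(π·0.1425)) = -0.3943 → s = 8.6057
radial distance = base radius + s = 33 + 8.6057 = 41.6057

41.6057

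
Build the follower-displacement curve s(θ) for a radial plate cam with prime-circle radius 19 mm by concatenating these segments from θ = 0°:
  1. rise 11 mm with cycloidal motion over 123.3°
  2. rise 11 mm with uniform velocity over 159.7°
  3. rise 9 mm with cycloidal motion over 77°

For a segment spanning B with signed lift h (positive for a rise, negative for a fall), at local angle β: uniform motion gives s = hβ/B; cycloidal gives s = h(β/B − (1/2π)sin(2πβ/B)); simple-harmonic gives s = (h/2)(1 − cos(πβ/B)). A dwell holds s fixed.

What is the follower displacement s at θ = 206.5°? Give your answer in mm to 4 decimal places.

seg 1 [0°–123.3°] cycloidal, h=11: full span → s += 11 → s = 11.0000
seg 2 [123.3°–283°] uniform, h=11: θ=206.5° here. β=83.2, B=159.7. 11·83.2/159.7 = 5.7307 → s = 16.7307

16.7307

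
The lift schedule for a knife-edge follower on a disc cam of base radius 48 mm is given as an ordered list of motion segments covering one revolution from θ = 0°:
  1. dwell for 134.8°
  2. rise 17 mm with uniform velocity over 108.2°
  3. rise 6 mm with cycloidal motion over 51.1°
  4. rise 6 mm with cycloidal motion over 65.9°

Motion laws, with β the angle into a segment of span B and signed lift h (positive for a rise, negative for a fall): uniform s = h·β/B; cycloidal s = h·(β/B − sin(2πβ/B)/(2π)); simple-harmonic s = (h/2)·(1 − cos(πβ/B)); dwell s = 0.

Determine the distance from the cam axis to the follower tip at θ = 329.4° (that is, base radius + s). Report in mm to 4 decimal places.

seg 1 [0°–134.8°] dwell: s stays 0.0000
seg 2 [134.8°–243°] uniform, h=17: full span → s += 17 → s = 17.0000
seg 3 [243°–294.1°] cycloidal, h=6: full span → s += 6 → s = 23.0000
seg 4 [294.1°–360°] cycloidal, h=6: θ=329.4° here. β=35.3, B=65.9. 6·(0.5357 − sin(2π·0.5357)/(2π)) = 3.4261 → s = 26.4261
radial distance = base radius + s = 48 + 26.4261 = 74.4261

74.4261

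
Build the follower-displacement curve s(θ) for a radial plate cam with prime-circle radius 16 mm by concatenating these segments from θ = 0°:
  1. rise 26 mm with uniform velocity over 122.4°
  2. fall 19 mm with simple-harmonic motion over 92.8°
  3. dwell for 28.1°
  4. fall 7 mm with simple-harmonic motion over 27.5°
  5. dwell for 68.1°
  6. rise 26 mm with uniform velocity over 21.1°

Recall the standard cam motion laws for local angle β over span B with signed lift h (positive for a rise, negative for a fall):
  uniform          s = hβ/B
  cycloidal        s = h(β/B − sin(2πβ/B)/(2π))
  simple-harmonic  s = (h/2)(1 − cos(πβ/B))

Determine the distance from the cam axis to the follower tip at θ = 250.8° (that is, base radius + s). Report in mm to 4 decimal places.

seg 1 [0°–122.4°] uniform, h=26: full span → s += 26 → s = 26.0000
seg 2 [122.4°–215.2°] simple-harmonic, h=-19: full span → s += -19 → s = 7.0000
seg 3 [215.2°–243.3°] dwell: s stays 7.0000
seg 4 [243.3°–270.8°] simple-harmonic, h=-7: θ=250.8° here. β=7.5, B=27.5. -7/2·(1 − cos(π·0.2727)) = -1.2080 → s = 5.7920
radial distance = base radius + s = 16 + 5.7920 = 21.7920

21.7920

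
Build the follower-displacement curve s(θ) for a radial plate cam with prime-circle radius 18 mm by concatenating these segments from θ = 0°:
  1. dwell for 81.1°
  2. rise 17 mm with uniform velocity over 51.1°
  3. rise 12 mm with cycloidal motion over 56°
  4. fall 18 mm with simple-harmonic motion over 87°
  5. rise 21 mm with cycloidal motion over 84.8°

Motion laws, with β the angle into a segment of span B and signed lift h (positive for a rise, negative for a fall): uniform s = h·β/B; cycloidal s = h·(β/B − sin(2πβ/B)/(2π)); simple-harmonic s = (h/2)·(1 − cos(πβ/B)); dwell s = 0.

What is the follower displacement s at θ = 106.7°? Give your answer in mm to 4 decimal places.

seg 1 [0°–81.1°] dwell: s stays 0.0000
seg 2 [81.1°–132.2°] uniform, h=17: θ=106.7° here. β=25.6, B=51.1. 17·25.6/51.1 = 8.5166 → s = 8.5166

8.5166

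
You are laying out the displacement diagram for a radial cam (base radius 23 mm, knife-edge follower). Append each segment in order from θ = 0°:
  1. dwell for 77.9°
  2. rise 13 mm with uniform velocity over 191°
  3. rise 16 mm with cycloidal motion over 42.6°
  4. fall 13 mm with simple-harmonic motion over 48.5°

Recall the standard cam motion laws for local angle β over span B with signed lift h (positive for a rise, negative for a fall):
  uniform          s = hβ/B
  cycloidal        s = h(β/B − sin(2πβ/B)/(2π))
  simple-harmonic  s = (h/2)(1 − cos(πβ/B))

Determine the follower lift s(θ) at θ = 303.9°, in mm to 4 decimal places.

seg 1 [0°–77.9°] dwell: s stays 0.0000
seg 2 [77.9°–268.9°] uniform, h=13: full span → s += 13 → s = 13.0000
seg 3 [268.9°–311.5°] cycloidal, h=16: θ=303.9° here. β=35, B=42.6. 16·(0.8216 − sin(2π·0.8216)/(2π)) = 15.4387 → s = 28.4387

28.4387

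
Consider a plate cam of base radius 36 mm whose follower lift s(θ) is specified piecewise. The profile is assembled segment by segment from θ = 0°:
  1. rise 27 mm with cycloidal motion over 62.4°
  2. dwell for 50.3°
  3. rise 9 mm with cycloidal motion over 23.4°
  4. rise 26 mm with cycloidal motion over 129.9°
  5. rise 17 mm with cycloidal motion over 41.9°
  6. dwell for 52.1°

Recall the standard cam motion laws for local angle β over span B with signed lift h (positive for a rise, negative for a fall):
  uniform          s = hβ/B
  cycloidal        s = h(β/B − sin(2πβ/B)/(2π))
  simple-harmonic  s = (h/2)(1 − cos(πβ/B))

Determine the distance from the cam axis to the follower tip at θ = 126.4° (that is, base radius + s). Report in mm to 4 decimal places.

seg 1 [0°–62.4°] cycloidal, h=27: full span → s += 27 → s = 27.0000
seg 2 [62.4°–112.7°] dwell: s stays 27.0000
seg 3 [112.7°–136.1°] cycloidal, h=9: θ=126.4° here. β=13.7, B=23.4. 9·(0.5855 − sin(2π·0.5855)/(2π)) = 6.0020 → s = 33.0020
radial distance = base radius + s = 36 + 33.0020 = 69.0020

69.0020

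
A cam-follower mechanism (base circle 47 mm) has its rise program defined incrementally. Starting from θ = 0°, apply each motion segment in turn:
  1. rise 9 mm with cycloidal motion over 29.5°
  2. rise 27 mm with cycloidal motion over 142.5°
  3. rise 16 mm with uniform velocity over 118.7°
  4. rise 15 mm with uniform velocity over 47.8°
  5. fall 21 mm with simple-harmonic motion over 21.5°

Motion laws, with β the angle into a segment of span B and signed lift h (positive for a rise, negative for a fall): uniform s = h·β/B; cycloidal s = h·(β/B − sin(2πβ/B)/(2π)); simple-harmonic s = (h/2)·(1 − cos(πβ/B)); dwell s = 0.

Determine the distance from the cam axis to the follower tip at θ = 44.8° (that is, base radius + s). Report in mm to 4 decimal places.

seg 1 [0°–29.5°] cycloidal, h=9: full span → s += 9 → s = 9.0000
seg 2 [29.5°–172°] cycloidal, h=27: θ=44.8° here. β=15.3, B=142.5. 27·(0.1074 − sin(2π·0.1074)/(2π)) = 0.2149 → s = 9.2149
radial distance = base radius + s = 47 + 9.2149 = 56.2149

56.2149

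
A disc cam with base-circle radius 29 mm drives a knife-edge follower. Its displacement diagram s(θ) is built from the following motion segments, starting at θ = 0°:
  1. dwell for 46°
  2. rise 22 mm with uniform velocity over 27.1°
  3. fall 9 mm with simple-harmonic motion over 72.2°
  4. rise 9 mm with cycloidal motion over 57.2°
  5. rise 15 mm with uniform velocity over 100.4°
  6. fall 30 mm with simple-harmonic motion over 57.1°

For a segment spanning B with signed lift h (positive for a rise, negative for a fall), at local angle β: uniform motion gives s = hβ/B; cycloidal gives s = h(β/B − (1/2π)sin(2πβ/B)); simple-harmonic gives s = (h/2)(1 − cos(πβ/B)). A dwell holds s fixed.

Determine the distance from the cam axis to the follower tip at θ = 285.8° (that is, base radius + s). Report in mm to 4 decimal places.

seg 1 [0°–46°] dwell: s stays 0.0000
seg 2 [46°–73.1°] uniform, h=22: full span → s += 22 → s = 22.0000
seg 3 [73.1°–145.3°] simple-harmonic, h=-9: full span → s += -9 → s = 13.0000
seg 4 [145.3°–202.5°] cycloidal, h=9: full span → s += 9 → s = 22.0000
seg 5 [202.5°–302.9°] uniform, h=15: θ=285.8° here. β=83.3, B=100.4. 15·83.3/100.4 = 12.4452 → s = 34.4452
radial distance = base radius + s = 29 + 34.4452 = 63.4452

63.4452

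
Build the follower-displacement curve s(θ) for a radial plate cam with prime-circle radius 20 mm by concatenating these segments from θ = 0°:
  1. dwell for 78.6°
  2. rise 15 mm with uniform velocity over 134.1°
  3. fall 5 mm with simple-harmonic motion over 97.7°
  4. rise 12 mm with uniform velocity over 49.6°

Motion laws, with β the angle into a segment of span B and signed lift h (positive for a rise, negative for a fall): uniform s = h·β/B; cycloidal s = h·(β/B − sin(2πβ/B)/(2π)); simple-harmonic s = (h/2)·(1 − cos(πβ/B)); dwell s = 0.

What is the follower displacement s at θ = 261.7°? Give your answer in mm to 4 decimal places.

seg 1 [0°–78.6°] dwell: s stays 0.0000
seg 2 [78.6°–212.7°] uniform, h=15: full span → s += 15 → s = 15.0000
seg 3 [212.7°–310.4°] simple-harmonic, h=-5: θ=261.7° here. β=49, B=97.7. -5/2·(1 − cos(π·0.5015)) = -2.5121 → s = 12.4879

12.4879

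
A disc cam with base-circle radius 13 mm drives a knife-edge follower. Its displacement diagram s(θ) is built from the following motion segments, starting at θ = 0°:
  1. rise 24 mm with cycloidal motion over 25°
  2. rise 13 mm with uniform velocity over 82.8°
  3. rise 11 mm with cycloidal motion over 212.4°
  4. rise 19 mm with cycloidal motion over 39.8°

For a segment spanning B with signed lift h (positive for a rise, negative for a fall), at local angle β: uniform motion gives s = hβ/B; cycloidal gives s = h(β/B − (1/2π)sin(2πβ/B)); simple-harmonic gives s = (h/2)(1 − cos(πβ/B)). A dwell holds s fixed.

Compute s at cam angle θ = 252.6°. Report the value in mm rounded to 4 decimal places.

seg 1 [0°–25°] cycloidal, h=24: full span → s += 24 → s = 24.0000
seg 2 [25°–107.8°] uniform, h=13: full span → s += 13 → s = 37.0000
seg 3 [107.8°–320.2°] cycloidal, h=11: θ=252.6° here. β=144.8, B=212.4. 11·(0.6817 − sin(2π·0.6817)/(2π)) = 9.0912 → s = 46.0912

46.0912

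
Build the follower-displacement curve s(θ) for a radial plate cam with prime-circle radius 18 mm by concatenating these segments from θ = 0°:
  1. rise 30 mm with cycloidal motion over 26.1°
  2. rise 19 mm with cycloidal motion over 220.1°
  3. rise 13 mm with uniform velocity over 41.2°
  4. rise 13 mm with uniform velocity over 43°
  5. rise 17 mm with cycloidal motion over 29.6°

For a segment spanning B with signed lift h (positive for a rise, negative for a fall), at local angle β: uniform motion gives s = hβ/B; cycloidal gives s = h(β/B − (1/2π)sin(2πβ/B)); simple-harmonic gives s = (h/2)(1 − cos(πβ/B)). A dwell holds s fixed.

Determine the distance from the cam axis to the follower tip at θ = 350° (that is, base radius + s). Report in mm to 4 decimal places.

seg 1 [0°–26.1°] cycloidal, h=30: full span → s += 30 → s = 30.0000
seg 2 [26.1°–246.2°] cycloidal, h=19: full span → s += 19 → s = 49.0000
seg 3 [246.2°–287.4°] uniform, h=13: full span → s += 13 → s = 62.0000
seg 4 [287.4°–330.4°] uniform, h=13: full span → s += 13 → s = 75.0000
seg 5 [330.4°–360°] cycloidal, h=17: θ=350° here. β=19.6, B=29.6. 17·(0.6622 − sin(2π·0.6622)/(2π)) = 13.5607 → s = 88.5607
radial distance = base radius + s = 18 + 88.5607 = 106.5607

106.5607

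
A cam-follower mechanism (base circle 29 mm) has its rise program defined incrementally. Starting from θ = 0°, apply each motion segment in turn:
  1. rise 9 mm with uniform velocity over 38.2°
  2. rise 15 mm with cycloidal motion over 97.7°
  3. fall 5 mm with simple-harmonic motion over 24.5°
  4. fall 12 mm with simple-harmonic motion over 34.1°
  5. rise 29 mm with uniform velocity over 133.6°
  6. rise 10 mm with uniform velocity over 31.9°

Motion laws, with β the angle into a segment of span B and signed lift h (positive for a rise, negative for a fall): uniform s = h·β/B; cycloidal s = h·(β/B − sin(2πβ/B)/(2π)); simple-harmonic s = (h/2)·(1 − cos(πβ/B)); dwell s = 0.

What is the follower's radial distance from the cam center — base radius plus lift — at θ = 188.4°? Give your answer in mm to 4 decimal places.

seg 1 [0°–38.2°] uniform, h=9: full span → s += 9 → s = 9.0000
seg 2 [38.2°–135.9°] cycloidal, h=15: full span → s += 15 → s = 24.0000
seg 3 [135.9°–160.4°] simple-harmonic, h=-5: full span → s += -5 → s = 19.0000
seg 4 [160.4°–194.5°] simple-harmonic, h=-12: θ=188.4° here. β=28, B=34.1. -12/2·(1 − cos(π·0.8211)) = -11.0772 → s = 7.9228
radial distance = base radius + s = 29 + 7.9228 = 36.9228

36.9228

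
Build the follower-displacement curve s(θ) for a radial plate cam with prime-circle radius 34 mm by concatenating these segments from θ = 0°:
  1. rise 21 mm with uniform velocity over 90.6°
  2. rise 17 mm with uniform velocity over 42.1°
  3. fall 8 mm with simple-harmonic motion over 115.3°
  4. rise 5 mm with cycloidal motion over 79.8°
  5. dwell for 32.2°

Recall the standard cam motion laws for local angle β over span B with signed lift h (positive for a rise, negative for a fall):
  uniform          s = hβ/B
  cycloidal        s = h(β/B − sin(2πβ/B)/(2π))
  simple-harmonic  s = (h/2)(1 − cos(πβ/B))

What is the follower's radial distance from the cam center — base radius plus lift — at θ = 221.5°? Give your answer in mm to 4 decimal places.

seg 1 [0°–90.6°] uniform, h=21: full span → s += 21 → s = 21.0000
seg 2 [90.6°–132.7°] uniform, h=17: full span → s += 17 → s = 38.0000
seg 3 [132.7°–248°] simple-harmonic, h=-8: θ=221.5° here. β=88.8, B=115.3. -8/2·(1 − cos(π·0.7702)) = -7.0018 → s = 30.9982
radial distance = base radius + s = 34 + 30.9982 = 64.9982

64.9982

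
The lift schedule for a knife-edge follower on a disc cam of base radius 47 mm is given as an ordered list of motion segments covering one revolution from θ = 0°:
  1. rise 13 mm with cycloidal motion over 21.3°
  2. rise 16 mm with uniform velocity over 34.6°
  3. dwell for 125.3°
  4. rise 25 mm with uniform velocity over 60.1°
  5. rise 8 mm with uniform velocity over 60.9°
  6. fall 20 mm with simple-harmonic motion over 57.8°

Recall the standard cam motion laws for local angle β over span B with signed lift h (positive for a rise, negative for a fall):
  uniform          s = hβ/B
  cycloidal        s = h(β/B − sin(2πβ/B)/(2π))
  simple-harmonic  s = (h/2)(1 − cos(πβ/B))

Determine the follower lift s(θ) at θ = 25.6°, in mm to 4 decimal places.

seg 1 [0°–21.3°] cycloidal, h=13: full span → s += 13 → s = 13.0000
seg 2 [21.3°–55.9°] uniform, h=16: θ=25.6° here. β=4.3, B=34.6. 16·4.3/34.6 = 1.9884 → s = 14.9884

14.9884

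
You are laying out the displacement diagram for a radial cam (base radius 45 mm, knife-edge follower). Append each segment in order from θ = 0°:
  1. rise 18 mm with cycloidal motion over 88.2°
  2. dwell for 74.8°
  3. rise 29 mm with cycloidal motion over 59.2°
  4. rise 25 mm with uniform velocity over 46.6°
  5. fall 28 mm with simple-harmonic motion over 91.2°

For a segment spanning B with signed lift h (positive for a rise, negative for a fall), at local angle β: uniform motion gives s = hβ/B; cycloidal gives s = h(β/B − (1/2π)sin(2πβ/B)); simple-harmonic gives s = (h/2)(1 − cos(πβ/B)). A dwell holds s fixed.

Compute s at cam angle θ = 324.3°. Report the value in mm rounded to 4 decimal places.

seg 1 [0°–88.2°] cycloidal, h=18: full span → s += 18 → s = 18.0000
seg 2 [88.2°–163°] dwell: s stays 18.0000
seg 3 [163°–222.2°] cycloidal, h=29: full span → s += 29 → s = 47.0000
seg 4 [222.2°–268.8°] uniform, h=25: full span → s += 25 → s = 72.0000
seg 5 [268.8°–360°] simple-harmonic, h=-28: θ=324.3° here. β=55.5, B=91.2. -28/2·(1 − cos(π·0.6086)) = -18.6824 → s = 53.3176

53.3176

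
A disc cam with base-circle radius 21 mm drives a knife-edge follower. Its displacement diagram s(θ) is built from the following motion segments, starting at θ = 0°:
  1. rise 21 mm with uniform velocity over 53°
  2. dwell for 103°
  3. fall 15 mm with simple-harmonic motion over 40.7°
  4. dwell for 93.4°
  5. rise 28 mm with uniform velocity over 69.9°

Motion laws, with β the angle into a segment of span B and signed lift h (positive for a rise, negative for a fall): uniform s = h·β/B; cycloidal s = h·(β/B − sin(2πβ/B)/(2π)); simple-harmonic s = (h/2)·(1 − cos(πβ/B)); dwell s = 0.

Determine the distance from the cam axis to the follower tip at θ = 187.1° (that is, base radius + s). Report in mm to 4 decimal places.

seg 1 [0°–53°] uniform, h=21: full span → s += 21 → s = 21.0000
seg 2 [53°–156°] dwell: s stays 21.0000
seg 3 [156°–196.7°] simple-harmonic, h=-15: θ=187.1° here. β=31.1, B=40.7. -15/2·(1 − cos(π·0.7641)) = -13.0334 → s = 7.9666
radial distance = base radius + s = 21 + 7.9666 = 28.9666

28.9666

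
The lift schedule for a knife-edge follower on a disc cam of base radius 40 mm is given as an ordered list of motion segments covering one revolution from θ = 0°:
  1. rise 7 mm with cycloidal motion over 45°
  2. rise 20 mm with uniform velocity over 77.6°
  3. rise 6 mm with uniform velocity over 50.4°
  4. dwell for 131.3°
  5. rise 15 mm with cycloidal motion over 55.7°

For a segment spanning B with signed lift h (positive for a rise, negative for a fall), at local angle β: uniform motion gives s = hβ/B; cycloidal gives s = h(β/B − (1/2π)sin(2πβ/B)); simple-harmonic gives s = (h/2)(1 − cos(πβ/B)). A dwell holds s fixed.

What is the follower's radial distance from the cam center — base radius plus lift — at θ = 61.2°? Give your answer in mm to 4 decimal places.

seg 1 [0°–45°] cycloidal, h=7: full span → s += 7 → s = 7.0000
seg 2 [45°–122.6°] uniform, h=20: θ=61.2° here. β=16.2, B=77.6. 20·16.2/77.6 = 4.1753 → s = 11.1753
radial distance = base radius + s = 40 + 11.1753 = 51.1753

51.1753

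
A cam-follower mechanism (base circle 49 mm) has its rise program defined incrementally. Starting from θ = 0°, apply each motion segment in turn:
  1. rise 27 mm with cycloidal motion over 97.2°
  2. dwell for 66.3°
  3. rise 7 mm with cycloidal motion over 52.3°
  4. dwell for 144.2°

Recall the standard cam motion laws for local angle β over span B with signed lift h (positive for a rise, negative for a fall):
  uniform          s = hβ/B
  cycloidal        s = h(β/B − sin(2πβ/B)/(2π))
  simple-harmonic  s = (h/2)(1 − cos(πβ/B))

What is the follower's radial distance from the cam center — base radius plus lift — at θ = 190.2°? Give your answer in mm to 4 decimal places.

seg 1 [0°–97.2°] cycloidal, h=27: full span → s += 27 → s = 27.0000
seg 2 [97.2°–163.5°] dwell: s stays 27.0000
seg 3 [163.5°–215.8°] cycloidal, h=7: θ=190.2° here. β=26.7, B=52.3. 7·(0.5105 − sin(2π·0.5105)/(2π)) = 3.6472 → s = 30.6472
radial distance = base radius + s = 49 + 30.6472 = 79.6472

79.6472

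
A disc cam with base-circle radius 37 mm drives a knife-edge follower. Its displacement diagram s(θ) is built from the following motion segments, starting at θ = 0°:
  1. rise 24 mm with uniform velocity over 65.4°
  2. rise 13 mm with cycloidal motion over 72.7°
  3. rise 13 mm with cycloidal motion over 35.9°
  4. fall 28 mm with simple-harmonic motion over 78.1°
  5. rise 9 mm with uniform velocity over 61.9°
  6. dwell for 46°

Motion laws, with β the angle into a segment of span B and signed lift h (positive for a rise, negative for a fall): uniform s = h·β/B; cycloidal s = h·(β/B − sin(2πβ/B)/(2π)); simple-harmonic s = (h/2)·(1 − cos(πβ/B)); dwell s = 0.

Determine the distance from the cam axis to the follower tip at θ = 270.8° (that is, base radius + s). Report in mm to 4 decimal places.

seg 1 [0°–65.4°] uniform, h=24: full span → s += 24 → s = 24.0000
seg 2 [65.4°–138.1°] cycloidal, h=13: full span → s += 13 → s = 37.0000
seg 3 [138.1°–174°] cycloidal, h=13: full span → s += 13 → s = 50.0000
seg 4 [174°–252.1°] simple-harmonic, h=-28: full span → s += -28 → s = 22.0000
seg 5 [252.1°–314°] uniform, h=9: θ=270.8° here. β=18.7, B=61.9. 9·18.7/61.9 = 2.7189 → s = 24.7189
radial distance = base radius + s = 37 + 24.7189 = 61.7189

61.7189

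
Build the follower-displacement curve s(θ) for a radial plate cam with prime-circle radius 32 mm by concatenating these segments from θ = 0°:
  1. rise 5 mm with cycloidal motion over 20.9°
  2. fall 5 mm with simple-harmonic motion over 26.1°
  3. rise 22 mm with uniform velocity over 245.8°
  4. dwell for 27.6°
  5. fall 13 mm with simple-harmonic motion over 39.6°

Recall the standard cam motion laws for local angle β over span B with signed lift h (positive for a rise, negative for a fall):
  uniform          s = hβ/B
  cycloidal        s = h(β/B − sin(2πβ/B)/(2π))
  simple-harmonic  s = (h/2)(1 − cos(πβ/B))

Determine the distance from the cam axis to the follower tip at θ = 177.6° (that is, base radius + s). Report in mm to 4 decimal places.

seg 1 [0°–20.9°] cycloidal, h=5: full span → s += 5 → s = 5.0000
seg 2 [20.9°–47°] simple-harmonic, h=-5: full span → s += -5 → s = 0.0000
seg 3 [47°–292.8°] uniform, h=22: θ=177.6° here. β=130.6, B=245.8. 22·130.6/245.8 = 11.6892 → s = 11.6892
radial distance = base radius + s = 32 + 11.6892 = 43.6892

43.6892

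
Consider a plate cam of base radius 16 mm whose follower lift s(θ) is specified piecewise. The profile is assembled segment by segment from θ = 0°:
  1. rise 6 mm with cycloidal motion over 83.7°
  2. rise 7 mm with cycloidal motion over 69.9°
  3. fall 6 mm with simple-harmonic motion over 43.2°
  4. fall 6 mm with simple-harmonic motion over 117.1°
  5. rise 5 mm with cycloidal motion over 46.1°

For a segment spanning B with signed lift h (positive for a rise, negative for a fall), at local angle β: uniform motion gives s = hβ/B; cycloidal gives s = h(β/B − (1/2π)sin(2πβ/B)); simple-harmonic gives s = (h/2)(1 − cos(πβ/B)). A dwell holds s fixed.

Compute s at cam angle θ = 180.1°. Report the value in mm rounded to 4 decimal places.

seg 1 [0°–83.7°] cycloidal, h=6: full span → s += 6 → s = 6.0000
seg 2 [83.7°–153.6°] cycloidal, h=7: full span → s += 7 → s = 13.0000
seg 3 [153.6°–196.8°] simple-harmonic, h=-6: θ=180.1° here. β=26.5, B=43.2. -6/2·(1 − cos(π·0.6134)) = -4.0465 → s = 8.9535

8.9535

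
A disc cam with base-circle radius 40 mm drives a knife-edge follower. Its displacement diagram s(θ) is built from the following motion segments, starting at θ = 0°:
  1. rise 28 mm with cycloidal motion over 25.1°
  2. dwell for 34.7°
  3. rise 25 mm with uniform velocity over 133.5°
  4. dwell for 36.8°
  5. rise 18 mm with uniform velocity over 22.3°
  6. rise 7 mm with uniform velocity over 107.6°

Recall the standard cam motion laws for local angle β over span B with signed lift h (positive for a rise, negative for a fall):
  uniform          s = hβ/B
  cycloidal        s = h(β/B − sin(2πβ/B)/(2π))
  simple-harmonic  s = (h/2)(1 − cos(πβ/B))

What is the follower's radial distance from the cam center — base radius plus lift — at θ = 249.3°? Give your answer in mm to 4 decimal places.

seg 1 [0°–25.1°] cycloidal, h=28: full span → s += 28 → s = 28.0000
seg 2 [25.1°–59.8°] dwell: s stays 28.0000
seg 3 [59.8°–193.3°] uniform, h=25: full span → s += 25 → s = 53.0000
seg 4 [193.3°–230.1°] dwell: s stays 53.0000
seg 5 [230.1°–252.4°] uniform, h=18: θ=249.3° here. β=19.2, B=22.3. 18·19.2/22.3 = 15.4978 → s = 68.4978
radial distance = base radius + s = 40 + 68.4978 = 108.4978

108.4978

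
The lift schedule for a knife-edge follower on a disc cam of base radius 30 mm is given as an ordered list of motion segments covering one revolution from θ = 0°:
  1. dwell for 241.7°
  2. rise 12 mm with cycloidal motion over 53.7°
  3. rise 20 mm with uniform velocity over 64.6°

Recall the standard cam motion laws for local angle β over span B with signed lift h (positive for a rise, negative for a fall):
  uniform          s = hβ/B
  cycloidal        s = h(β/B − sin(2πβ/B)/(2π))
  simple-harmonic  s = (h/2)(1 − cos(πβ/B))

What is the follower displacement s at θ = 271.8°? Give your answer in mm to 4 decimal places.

seg 1 [0°–241.7°] dwell: s stays 0.0000
seg 2 [241.7°–295.4°] cycloidal, h=12: θ=271.8° here. β=30.1, B=53.7. 12·(0.5605 − sin(2π·0.5605)/(2π)) = 7.4351 → s = 7.4351

7.4351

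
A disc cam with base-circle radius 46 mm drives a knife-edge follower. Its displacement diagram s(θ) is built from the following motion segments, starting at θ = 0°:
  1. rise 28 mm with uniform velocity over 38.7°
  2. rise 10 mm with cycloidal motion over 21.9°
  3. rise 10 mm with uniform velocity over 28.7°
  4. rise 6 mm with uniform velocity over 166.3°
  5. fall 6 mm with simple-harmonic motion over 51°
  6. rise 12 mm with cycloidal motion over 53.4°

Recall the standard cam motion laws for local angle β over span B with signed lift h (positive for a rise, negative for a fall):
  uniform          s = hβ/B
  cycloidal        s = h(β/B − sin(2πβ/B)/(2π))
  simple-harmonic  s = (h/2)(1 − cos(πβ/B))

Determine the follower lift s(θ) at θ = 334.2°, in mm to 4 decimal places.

seg 1 [0°–38.7°] uniform, h=28: full span → s += 28 → s = 28.0000
seg 2 [38.7°–60.6°] cycloidal, h=10: full span → s += 10 → s = 38.0000
seg 3 [60.6°–89.3°] uniform, h=10: full span → s += 10 → s = 48.0000
seg 4 [89.3°–255.6°] uniform, h=6: full span → s += 6 → s = 54.0000
seg 5 [255.6°–306.6°] simple-harmonic, h=-6: full span → s += -6 → s = 48.0000
seg 6 [306.6°–360°] cycloidal, h=12: θ=334.2° here. β=27.6, B=53.4. 12·(0.5169 − sin(2π·0.5169)/(2π)) = 6.4041 → s = 54.4041

54.4041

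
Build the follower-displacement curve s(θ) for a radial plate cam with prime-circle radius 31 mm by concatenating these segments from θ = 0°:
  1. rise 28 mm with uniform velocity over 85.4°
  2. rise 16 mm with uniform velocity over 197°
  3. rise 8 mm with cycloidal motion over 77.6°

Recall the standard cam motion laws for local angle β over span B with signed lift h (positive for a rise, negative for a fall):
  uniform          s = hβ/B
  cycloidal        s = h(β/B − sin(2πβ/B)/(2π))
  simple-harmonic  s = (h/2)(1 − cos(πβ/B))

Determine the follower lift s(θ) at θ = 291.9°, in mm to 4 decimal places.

seg 1 [0°–85.4°] uniform, h=28: full span → s += 28 → s = 28.0000
seg 2 [85.4°–282.4°] uniform, h=16: full span → s += 16 → s = 44.0000
seg 3 [282.4°–360°] cycloidal, h=8: θ=291.9° here. β=9.5, B=77.6. 8·(0.1224 − sin(2π·0.1224)/(2π)) = 0.0938 → s = 44.0938

44.0938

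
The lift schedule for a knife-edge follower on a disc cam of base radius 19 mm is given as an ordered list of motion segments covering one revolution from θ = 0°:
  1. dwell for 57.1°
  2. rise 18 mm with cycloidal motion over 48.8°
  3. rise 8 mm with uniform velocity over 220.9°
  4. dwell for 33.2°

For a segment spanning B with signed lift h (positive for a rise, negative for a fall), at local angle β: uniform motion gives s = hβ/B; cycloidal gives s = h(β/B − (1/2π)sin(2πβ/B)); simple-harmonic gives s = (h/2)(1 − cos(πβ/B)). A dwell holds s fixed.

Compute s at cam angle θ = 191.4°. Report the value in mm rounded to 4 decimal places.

seg 1 [0°–57.1°] dwell: s stays 0.0000
seg 2 [57.1°–105.9°] cycloidal, h=18: full span → s += 18 → s = 18.0000
seg 3 [105.9°–326.8°] uniform, h=8: θ=191.4° here. β=85.5, B=220.9. 8·85.5/220.9 = 3.0964 → s = 21.0964

21.0964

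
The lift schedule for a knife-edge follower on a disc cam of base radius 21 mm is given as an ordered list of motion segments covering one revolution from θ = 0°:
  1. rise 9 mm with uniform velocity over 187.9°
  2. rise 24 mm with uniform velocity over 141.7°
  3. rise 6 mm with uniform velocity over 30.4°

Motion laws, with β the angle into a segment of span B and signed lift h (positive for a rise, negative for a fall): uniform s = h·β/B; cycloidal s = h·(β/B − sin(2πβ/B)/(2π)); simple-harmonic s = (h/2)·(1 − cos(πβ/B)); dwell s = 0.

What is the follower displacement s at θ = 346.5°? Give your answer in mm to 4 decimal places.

seg 1 [0°–187.9°] uniform, h=9: full span → s += 9 → s = 9.0000
seg 2 [187.9°–329.6°] uniform, h=24: full span → s += 24 → s = 33.0000
seg 3 [329.6°–360°] uniform, h=6: θ=346.5° here. β=16.9, B=30.4. 6·16.9/30.4 = 3.3355 → s = 36.3355

36.3355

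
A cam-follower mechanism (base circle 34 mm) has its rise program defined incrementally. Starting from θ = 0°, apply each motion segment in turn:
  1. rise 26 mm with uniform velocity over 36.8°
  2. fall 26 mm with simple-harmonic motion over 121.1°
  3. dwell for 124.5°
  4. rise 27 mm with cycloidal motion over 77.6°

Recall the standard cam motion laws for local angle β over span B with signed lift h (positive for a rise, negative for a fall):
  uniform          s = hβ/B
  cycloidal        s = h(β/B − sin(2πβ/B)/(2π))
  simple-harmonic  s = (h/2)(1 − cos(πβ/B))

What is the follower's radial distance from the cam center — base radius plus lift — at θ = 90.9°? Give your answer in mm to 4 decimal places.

seg 1 [0°–36.8°] uniform, h=26: full span → s += 26 → s = 26.0000
seg 2 [36.8°–157.9°] simple-harmonic, h=-26: θ=90.9° here. β=54.1, B=121.1. -26/2·(1 − cos(π·0.4467)) = -10.8349 → s = 15.1651
radial distance = base radius + s = 34 + 15.1651 = 49.1651

49.1651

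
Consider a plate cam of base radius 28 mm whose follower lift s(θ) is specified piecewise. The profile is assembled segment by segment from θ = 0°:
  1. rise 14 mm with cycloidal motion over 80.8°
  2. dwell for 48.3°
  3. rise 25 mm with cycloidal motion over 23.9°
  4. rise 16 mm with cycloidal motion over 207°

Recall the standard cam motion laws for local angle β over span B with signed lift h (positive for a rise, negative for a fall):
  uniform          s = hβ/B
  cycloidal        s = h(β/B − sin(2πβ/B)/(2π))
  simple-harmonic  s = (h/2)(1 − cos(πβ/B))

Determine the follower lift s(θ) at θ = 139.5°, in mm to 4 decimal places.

seg 1 [0°–80.8°] cycloidal, h=14: full span → s += 14 → s = 14.0000
seg 2 [80.8°–129.1°] dwell: s stays 14.0000
seg 3 [129.1°–153°] cycloidal, h=25: θ=139.5° here. β=10.4, B=23.9. 25·(0.4351 − sin(2π·0.4351)/(2π)) = 9.3018 → s = 23.3018

23.3018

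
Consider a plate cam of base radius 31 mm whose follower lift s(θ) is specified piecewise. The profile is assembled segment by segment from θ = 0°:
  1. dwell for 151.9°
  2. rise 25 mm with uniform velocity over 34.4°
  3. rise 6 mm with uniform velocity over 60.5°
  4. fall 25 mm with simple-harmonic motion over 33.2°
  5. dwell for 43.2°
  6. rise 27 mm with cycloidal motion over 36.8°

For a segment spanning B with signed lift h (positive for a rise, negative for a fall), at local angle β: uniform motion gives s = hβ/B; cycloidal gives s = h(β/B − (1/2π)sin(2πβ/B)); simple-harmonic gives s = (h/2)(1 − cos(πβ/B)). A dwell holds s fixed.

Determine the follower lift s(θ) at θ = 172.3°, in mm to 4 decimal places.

seg 1 [0°–151.9°] dwell: s stays 0.0000
seg 2 [151.9°–186.3°] uniform, h=25: θ=172.3° here. β=20.4, B=34.4. 25·20.4/34.4 = 14.8256 → s = 14.8256

14.8256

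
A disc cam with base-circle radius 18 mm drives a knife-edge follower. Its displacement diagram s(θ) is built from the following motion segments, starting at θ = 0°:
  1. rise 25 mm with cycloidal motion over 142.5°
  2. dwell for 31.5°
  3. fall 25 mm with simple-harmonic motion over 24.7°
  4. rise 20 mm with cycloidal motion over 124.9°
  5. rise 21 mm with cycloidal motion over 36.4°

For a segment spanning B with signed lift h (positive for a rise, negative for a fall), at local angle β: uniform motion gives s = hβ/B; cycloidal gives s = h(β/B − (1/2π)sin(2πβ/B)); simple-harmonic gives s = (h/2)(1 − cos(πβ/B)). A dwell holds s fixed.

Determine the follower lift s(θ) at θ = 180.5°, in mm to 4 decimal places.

seg 1 [0°–142.5°] cycloidal, h=25: full span → s += 25 → s = 25.0000
seg 2 [142.5°–174°] dwell: s stays 25.0000
seg 3 [174°–198.7°] simple-harmonic, h=-25: θ=180.5° here. β=6.5, B=24.7. -25/2·(1 − cos(π·0.2632)) = -4.0340 → s = 20.9660

20.9660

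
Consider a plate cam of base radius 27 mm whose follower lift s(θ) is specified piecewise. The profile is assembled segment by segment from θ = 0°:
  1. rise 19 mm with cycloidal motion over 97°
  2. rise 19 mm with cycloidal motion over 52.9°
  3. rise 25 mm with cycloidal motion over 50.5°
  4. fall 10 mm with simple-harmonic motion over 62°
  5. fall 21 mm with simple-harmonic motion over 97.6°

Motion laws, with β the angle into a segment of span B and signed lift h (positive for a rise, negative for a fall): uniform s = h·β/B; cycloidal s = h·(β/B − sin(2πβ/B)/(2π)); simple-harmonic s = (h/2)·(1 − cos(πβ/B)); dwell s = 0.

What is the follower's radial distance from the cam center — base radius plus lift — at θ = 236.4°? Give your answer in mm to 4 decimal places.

seg 1 [0°–97°] cycloidal, h=19: full span → s += 19 → s = 19.0000
seg 2 [97°–149.9°] cycloidal, h=19: full span → s += 19 → s = 38.0000
seg 3 [149.9°–200.4°] cycloidal, h=25: full span → s += 25 → s = 63.0000
seg 4 [200.4°–262.4°] simple-harmonic, h=-10: θ=236.4° here. β=36, B=62. -10/2·(1 − cos(π·0.5806)) = -6.2533 → s = 56.7467
radial distance = base radius + s = 27 + 56.7467 = 83.7467

83.7467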